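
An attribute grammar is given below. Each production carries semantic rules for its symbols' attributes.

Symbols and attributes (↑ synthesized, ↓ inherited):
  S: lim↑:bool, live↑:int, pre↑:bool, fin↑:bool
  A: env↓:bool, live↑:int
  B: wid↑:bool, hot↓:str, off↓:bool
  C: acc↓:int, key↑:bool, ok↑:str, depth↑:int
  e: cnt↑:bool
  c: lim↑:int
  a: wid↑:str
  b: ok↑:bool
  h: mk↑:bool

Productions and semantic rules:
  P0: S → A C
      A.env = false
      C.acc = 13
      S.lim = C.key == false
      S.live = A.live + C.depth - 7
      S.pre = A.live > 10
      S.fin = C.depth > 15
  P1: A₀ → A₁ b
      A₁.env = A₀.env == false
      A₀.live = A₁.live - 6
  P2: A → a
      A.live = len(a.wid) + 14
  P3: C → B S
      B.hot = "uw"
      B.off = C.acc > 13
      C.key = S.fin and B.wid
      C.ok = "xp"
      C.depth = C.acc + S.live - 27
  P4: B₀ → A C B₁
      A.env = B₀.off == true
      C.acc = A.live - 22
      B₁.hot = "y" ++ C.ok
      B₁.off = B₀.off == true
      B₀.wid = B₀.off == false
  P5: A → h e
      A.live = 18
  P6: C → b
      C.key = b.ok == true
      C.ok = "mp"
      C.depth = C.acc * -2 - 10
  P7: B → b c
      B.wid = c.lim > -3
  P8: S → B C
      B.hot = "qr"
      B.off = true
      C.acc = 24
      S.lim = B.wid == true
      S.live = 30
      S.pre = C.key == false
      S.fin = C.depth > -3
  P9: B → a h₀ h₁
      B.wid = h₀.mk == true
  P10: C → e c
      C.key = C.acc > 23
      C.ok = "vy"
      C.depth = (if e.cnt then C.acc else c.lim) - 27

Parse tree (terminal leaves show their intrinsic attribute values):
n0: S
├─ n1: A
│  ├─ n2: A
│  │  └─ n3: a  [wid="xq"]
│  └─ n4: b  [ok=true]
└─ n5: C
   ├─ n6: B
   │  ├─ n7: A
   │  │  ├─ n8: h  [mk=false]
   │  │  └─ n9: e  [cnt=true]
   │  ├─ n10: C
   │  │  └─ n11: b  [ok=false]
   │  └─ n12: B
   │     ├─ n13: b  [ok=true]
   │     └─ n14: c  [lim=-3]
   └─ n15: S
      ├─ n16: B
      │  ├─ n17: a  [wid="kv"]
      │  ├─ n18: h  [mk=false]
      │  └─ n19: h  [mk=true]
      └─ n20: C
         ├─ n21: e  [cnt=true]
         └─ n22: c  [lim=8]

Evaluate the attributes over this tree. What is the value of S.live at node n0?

1. n1.env = false  [false]
2. n2.env = true  [A₀.env == false]
3. n3.wid = "xq"  [terminal]
4. n2.live = 16  [len(a.wid) + 14]
5. n4.ok = true  [terminal]
6. n1.live = 10  [A₁.live - 6]
7. n5.acc = 13  [13]
8. n6.hot = "uw"  ["uw"]
9. n6.off = false  [C.acc > 13]
10. n7.env = false  [B₀.off == true]
11. n8.mk = false  [terminal]
12. n9.cnt = true  [terminal]
13. n7.live = 18  [18]
14. n10.acc = -4  [A.live - 22]
15. n11.ok = false  [terminal]
16. n10.key = false  [b.ok == true]
17. n10.ok = "mp"  ["mp"]
18. n10.depth = -2  [C.acc * -2 - 10]
19. n12.hot = "ymp"  ["y" ++ C.ok]
20. n12.off = false  [B₀.off == true]
21. n13.ok = true  [terminal]
22. n14.lim = -3  [terminal]
23. n12.wid = false  [c.lim > -3]
24. n6.wid = true  [B₀.off == false]
25. n16.hot = "qr"  ["qr"]
26. n16.off = true  [true]
27. n17.wid = "kv"  [terminal]
28. n18.mk = false  [terminal]
29. n19.mk = true  [terminal]
30. n16.wid = false  [h₀.mk == true]
31. n20.acc = 24  [24]
32. n21.cnt = true  [terminal]
33. n22.lim = 8  [terminal]
34. n20.key = true  [C.acc > 23]
35. n20.ok = "vy"  ["vy"]
36. n20.depth = -3  [(if e.cnt then C.acc else c.lim) - 27]
37. n15.lim = false  [B.wid == true]
38. n15.live = 30  [30]
39. n15.pre = false  [C.key == false]
40. n15.fin = false  [C.depth > -3]
41. n5.key = false  [S.fin and B.wid]
42. n5.ok = "xp"  ["xp"]
43. n5.depth = 16  [C.acc + S.live - 27]
44. n0.lim = true  [C.key == false]
45. n0.live = 19  [A.live + C.depth - 7]
46. n0.pre = false  [A.live > 10]
47. n0.fin = true  [C.depth > 15]

19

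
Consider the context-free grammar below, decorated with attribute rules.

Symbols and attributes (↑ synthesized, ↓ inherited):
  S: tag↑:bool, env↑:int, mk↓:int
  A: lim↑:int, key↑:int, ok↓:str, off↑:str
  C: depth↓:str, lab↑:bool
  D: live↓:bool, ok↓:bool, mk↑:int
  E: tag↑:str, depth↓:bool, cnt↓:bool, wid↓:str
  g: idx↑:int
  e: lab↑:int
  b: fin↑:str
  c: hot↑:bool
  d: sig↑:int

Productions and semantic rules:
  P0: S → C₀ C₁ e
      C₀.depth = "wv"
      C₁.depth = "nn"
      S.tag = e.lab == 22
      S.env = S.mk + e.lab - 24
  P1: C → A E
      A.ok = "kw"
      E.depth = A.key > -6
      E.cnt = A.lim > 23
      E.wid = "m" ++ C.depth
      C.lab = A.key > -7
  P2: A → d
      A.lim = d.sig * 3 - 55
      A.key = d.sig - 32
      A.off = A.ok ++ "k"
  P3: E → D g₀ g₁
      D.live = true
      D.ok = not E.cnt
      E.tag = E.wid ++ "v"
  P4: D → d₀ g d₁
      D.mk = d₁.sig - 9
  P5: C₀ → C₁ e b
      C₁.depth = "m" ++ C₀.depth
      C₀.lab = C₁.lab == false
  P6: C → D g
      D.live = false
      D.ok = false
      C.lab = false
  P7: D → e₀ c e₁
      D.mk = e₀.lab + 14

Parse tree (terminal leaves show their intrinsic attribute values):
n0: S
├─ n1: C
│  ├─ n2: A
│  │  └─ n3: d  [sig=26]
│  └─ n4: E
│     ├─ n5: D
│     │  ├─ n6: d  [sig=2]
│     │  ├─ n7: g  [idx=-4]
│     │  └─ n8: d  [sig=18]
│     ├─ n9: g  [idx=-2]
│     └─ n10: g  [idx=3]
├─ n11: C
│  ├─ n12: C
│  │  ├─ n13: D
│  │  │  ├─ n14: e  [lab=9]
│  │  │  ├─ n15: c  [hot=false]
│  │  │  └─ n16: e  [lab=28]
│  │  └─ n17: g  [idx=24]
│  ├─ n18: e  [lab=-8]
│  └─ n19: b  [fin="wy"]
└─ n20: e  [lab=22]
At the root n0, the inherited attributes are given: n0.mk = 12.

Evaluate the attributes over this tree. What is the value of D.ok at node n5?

1. n0.mk = 12  [given at root]
2. n1.depth = "wv"  ["wv"]
3. n2.ok = "kw"  ["kw"]
4. n3.sig = 26  [terminal]
5. n2.lim = 23  [d.sig * 3 - 55]
6. n2.key = -6  [d.sig - 32]
7. n2.off = "kwk"  [A.ok ++ "k"]
8. n4.depth = false  [A.key > -6]
9. n4.cnt = false  [A.lim > 23]
10. n4.wid = "mwv"  ["m" ++ C.depth]
11. n5.live = true  [true]
12. n5.ok = true  [not E.cnt]
13. n6.sig = 2  [terminal]
14. n7.idx = -4  [terminal]
15. n8.sig = 18  [terminal]
16. n5.mk = 9  [d₁.sig - 9]
17. n9.idx = -2  [terminal]
18. n10.idx = 3  [terminal]
19. n4.tag = "mwvv"  [E.wid ++ "v"]
20. n1.lab = true  [A.key > -7]
21. n11.depth = "nn"  ["nn"]
22. n12.depth = "mnn"  ["m" ++ C₀.depth]
23. n13.live = false  [false]
24. n13.ok = false  [false]
25. n14.lab = 9  [terminal]
26. n15.hot = false  [terminal]
27. n16.lab = 28  [terminal]
28. n13.mk = 23  [e₀.lab + 14]
29. n17.idx = 24  [terminal]
30. n12.lab = false  [false]
31. n18.lab = -8  [terminal]
32. n19.fin = "wy"  [terminal]
33. n11.lab = true  [C₁.lab == false]
34. n20.lab = 22  [terminal]
35. n0.tag = true  [e.lab == 22]
36. n0.env = 10  [S.mk + e.lab - 24]

true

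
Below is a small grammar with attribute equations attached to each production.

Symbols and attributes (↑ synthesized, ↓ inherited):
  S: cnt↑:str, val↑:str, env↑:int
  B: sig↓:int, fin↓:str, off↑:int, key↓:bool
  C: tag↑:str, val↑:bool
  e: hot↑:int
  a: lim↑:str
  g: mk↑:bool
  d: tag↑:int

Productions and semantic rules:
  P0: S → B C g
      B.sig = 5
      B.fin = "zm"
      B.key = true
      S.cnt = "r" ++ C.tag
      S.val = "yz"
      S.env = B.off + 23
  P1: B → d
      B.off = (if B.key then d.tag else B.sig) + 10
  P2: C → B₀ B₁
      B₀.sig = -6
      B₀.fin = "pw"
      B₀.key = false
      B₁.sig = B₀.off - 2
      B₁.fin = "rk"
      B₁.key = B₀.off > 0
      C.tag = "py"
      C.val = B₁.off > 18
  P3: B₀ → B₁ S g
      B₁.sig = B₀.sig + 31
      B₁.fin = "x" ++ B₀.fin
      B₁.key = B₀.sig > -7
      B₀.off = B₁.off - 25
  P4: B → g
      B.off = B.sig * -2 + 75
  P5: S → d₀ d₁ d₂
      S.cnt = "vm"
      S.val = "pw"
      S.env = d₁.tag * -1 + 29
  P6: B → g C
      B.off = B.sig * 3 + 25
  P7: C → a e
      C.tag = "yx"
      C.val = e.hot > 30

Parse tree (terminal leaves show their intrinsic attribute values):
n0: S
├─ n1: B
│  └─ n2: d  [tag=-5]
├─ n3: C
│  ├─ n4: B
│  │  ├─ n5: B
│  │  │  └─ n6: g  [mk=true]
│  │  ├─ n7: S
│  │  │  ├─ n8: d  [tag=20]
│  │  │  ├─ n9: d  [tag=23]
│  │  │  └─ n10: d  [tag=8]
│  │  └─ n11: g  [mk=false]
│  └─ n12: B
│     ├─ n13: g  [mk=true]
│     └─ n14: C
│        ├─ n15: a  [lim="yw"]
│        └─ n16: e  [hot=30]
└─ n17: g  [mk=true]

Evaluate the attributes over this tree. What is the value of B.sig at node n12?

-2

1. n1.sig = 5  [5]
2. n1.fin = "zm"  ["zm"]
3. n1.key = true  [true]
4. n2.tag = -5  [terminal]
5. n1.off = 5  [(if B.key then d.tag else B.sig) + 10]
6. n4.sig = -6  [-6]
7. n4.fin = "pw"  ["pw"]
8. n4.key = false  [false]
9. n5.sig = 25  [B₀.sig + 31]
10. n5.fin = "xpw"  ["x" ++ B₀.fin]
11. n5.key = true  [B₀.sig > -7]
12. n6.mk = true  [terminal]
13. n5.off = 25  [B.sig * -2 + 75]
14. n8.tag = 20  [terminal]
15. n9.tag = 23  [terminal]
16. n10.tag = 8  [terminal]
17. n7.cnt = "vm"  ["vm"]
18. n7.val = "pw"  ["pw"]
19. n7.env = 6  [d₁.tag * -1 + 29]
20. n11.mk = false  [terminal]
21. n4.off = 0  [B₁.off - 25]
22. n12.sig = -2  [B₀.off - 2]
23. n12.fin = "rk"  ["rk"]
24. n12.key = false  [B₀.off > 0]
25. n13.mk = true  [terminal]
26. n15.lim = "yw"  [terminal]
27. n16.hot = 30  [terminal]
28. n14.tag = "yx"  ["yx"]
29. n14.val = false  [e.hot > 30]
30. n12.off = 19  [B.sig * 3 + 25]
31. n3.tag = "py"  ["py"]
32. n3.val = true  [B₁.off > 18]
33. n17.mk = true  [terminal]
34. n0.cnt = "rpy"  ["r" ++ C.tag]
35. n0.val = "yz"  ["yz"]
36. n0.env = 28  [B.off + 23]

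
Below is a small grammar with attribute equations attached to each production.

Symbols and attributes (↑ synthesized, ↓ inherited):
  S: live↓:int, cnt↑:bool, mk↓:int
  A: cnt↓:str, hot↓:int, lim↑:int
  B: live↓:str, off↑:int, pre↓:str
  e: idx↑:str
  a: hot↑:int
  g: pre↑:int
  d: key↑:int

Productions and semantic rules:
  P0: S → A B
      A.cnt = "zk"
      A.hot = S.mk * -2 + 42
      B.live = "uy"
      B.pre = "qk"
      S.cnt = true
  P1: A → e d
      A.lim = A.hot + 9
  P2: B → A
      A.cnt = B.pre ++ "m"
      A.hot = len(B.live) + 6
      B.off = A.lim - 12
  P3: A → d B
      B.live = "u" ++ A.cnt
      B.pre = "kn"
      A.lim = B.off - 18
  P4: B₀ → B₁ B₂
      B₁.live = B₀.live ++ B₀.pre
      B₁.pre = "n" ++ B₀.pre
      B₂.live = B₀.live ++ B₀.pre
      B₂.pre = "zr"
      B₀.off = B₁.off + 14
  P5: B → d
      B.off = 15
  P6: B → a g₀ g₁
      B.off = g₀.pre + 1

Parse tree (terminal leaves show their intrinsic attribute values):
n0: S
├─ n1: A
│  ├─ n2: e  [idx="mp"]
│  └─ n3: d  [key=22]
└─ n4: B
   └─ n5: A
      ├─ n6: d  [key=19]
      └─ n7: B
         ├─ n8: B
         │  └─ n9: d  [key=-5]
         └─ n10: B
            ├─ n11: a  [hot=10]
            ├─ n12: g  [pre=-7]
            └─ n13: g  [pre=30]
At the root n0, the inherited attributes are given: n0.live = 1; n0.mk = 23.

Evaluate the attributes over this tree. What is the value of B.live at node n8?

"uqkmkn"

1. n0.live = 1  [given at root]
2. n0.mk = 23  [given at root]
3. n1.cnt = "zk"  ["zk"]
4. n1.hot = -4  [S.mk * -2 + 42]
5. n2.idx = "mp"  [terminal]
6. n3.key = 22  [terminal]
7. n1.lim = 5  [A.hot + 9]
8. n4.live = "uy"  ["uy"]
9. n4.pre = "qk"  ["qk"]
10. n5.cnt = "qkm"  [B.pre ++ "m"]
11. n5.hot = 8  [len(B.live) + 6]
12. n6.key = 19  [terminal]
13. n7.live = "uqkm"  ["u" ++ A.cnt]
14. n7.pre = "kn"  ["kn"]
15. n8.live = "uqkmkn"  [B₀.live ++ B₀.pre]
16. n8.pre = "nkn"  ["n" ++ B₀.pre]
17. n9.key = -5  [terminal]
18. n8.off = 15  [15]
19. n10.live = "uqkmkn"  [B₀.live ++ B₀.pre]
20. n10.pre = "zr"  ["zr"]
21. n11.hot = 10  [terminal]
22. n12.pre = -7  [terminal]
23. n13.pre = 30  [terminal]
24. n10.off = -6  [g₀.pre + 1]
25. n7.off = 29  [B₁.off + 14]
26. n5.lim = 11  [B.off - 18]
27. n4.off = -1  [A.lim - 12]
28. n0.cnt = true  [true]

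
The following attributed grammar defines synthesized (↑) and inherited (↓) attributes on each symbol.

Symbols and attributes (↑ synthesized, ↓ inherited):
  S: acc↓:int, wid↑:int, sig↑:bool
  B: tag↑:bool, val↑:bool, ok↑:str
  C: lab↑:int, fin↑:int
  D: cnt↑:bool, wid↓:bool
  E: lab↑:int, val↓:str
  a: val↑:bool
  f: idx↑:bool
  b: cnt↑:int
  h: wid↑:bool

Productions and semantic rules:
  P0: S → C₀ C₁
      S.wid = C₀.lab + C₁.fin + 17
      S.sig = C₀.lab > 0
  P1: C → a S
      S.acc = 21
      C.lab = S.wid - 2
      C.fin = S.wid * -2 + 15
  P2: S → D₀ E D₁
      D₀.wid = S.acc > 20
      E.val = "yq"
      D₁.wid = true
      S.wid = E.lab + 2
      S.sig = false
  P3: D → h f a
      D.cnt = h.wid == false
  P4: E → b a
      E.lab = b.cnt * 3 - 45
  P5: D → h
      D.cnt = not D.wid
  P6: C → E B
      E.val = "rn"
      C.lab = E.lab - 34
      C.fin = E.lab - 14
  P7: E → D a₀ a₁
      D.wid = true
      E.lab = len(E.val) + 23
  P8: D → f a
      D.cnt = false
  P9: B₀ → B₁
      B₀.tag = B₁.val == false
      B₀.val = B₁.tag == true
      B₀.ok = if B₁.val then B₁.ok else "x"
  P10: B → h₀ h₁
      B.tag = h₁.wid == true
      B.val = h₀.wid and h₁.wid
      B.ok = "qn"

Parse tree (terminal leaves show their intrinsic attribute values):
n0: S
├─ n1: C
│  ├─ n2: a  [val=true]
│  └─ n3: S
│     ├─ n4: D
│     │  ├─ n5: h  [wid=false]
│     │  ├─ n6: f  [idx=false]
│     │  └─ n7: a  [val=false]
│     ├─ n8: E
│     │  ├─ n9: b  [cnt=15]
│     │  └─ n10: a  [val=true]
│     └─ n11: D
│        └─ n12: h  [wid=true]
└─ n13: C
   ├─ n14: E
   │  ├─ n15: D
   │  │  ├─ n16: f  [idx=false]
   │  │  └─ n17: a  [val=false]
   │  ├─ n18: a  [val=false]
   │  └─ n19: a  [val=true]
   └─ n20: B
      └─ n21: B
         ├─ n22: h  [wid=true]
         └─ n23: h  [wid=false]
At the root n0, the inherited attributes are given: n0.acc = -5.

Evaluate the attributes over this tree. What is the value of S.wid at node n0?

28

1. n0.acc = -5  [given at root]
2. n2.val = true  [terminal]
3. n3.acc = 21  [21]
4. n4.wid = true  [S.acc > 20]
5. n5.wid = false  [terminal]
6. n6.idx = false  [terminal]
7. n7.val = false  [terminal]
8. n4.cnt = true  [h.wid == false]
9. n8.val = "yq"  ["yq"]
10. n9.cnt = 15  [terminal]
11. n10.val = true  [terminal]
12. n8.lab = 0  [b.cnt * 3 - 45]
13. n11.wid = true  [true]
14. n12.wid = true  [terminal]
15. n11.cnt = false  [not D.wid]
16. n3.wid = 2  [E.lab + 2]
17. n3.sig = false  [false]
18. n1.lab = 0  [S.wid - 2]
19. n1.fin = 11  [S.wid * -2 + 15]
20. n14.val = "rn"  ["rn"]
21. n15.wid = true  [true]
22. n16.idx = false  [terminal]
23. n17.val = false  [terminal]
24. n15.cnt = false  [false]
25. n18.val = false  [terminal]
26. n19.val = true  [terminal]
27. n14.lab = 25  [len(E.val) + 23]
28. n22.wid = true  [terminal]
29. n23.wid = false  [terminal]
30. n21.tag = false  [h₁.wid == true]
31. n21.val = false  [h₀.wid and h₁.wid]
32. n21.ok = "qn"  ["qn"]
33. n20.tag = true  [B₁.val == false]
34. n20.val = false  [B₁.tag == true]
35. n20.ok = "x"  [if B₁.val then B₁.ok else "x"]
36. n13.lab = -9  [E.lab - 34]
37. n13.fin = 11  [E.lab - 14]
38. n0.wid = 28  [C₀.lab + C₁.fin + 17]
39. n0.sig = false  [C₀.lab > 0]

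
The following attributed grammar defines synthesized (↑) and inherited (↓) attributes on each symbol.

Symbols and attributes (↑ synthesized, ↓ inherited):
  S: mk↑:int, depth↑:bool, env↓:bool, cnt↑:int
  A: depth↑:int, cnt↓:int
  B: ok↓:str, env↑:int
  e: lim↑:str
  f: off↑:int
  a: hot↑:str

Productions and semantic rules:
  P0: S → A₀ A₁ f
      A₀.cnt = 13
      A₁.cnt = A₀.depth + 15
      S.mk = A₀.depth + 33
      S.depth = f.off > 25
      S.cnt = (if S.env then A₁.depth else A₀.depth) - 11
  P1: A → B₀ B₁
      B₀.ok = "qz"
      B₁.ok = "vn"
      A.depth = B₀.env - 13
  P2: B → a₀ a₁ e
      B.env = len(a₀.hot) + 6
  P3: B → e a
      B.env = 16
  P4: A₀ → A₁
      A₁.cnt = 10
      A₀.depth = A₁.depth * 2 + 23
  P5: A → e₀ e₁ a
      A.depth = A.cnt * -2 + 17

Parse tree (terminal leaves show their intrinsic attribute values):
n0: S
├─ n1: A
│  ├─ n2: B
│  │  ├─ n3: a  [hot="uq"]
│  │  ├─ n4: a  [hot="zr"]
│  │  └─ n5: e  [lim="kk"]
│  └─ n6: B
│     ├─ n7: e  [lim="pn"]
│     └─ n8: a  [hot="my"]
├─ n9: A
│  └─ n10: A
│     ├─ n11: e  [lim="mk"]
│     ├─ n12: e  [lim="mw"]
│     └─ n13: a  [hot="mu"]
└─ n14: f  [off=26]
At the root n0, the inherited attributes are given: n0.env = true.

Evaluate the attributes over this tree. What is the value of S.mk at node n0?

28

1. n0.env = true  [given at root]
2. n1.cnt = 13  [13]
3. n2.ok = "qz"  ["qz"]
4. n3.hot = "uq"  [terminal]
5. n4.hot = "zr"  [terminal]
6. n5.lim = "kk"  [terminal]
7. n2.env = 8  [len(a₀.hot) + 6]
8. n6.ok = "vn"  ["vn"]
9. n7.lim = "pn"  [terminal]
10. n8.hot = "my"  [terminal]
11. n6.env = 16  [16]
12. n1.depth = -5  [B₀.env - 13]
13. n9.cnt = 10  [A₀.depth + 15]
14. n10.cnt = 10  [10]
15. n11.lim = "mk"  [terminal]
16. n12.lim = "mw"  [terminal]
17. n13.hot = "mu"  [terminal]
18. n10.depth = -3  [A.cnt * -2 + 17]
19. n9.depth = 17  [A₁.depth * 2 + 23]
20. n14.off = 26  [terminal]
21. n0.mk = 28  [A₀.depth + 33]
22. n0.depth = true  [f.off > 25]
23. n0.cnt = 6  [(if S.env then A₁.depth else A₀.depth) - 11]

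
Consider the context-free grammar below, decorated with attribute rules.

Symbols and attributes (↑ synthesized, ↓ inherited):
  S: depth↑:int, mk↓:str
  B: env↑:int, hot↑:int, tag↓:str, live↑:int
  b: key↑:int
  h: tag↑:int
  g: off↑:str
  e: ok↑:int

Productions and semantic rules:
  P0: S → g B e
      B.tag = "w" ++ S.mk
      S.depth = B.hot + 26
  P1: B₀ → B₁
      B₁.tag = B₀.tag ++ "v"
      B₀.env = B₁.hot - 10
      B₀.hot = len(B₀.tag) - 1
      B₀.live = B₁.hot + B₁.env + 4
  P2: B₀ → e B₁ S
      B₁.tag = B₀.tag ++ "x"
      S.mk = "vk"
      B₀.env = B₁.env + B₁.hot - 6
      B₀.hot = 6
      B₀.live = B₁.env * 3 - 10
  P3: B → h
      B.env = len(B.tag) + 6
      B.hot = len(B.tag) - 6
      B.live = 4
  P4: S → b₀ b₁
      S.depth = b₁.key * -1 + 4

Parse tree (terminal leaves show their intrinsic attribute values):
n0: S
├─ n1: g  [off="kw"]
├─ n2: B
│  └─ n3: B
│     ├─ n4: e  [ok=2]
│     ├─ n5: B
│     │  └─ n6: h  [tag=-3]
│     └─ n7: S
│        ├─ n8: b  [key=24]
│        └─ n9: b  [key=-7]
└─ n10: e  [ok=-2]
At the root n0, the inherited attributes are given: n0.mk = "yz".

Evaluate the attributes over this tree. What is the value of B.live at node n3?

23

1. n0.mk = "yz"  [given at root]
2. n1.off = "kw"  [terminal]
3. n2.tag = "wyz"  ["w" ++ S.mk]
4. n3.tag = "wyzv"  [B₀.tag ++ "v"]
5. n4.ok = 2  [terminal]
6. n5.tag = "wyzvx"  [B₀.tag ++ "x"]
7. n6.tag = -3  [terminal]
8. n5.env = 11  [len(B.tag) + 6]
9. n5.hot = -1  [len(B.tag) - 6]
10. n5.live = 4  [4]
11. n7.mk = "vk"  ["vk"]
12. n8.key = 24  [terminal]
13. n9.key = -7  [terminal]
14. n7.depth = 11  [b₁.key * -1 + 4]
15. n3.env = 4  [B₁.env + B₁.hot - 6]
16. n3.hot = 6  [6]
17. n3.live = 23  [B₁.env * 3 - 10]
18. n2.env = -4  [B₁.hot - 10]
19. n2.hot = 2  [len(B₀.tag) - 1]
20. n2.live = 14  [B₁.hot + B₁.env + 4]
21. n10.ok = -2  [terminal]
22. n0.depth = 28  [B.hot + 26]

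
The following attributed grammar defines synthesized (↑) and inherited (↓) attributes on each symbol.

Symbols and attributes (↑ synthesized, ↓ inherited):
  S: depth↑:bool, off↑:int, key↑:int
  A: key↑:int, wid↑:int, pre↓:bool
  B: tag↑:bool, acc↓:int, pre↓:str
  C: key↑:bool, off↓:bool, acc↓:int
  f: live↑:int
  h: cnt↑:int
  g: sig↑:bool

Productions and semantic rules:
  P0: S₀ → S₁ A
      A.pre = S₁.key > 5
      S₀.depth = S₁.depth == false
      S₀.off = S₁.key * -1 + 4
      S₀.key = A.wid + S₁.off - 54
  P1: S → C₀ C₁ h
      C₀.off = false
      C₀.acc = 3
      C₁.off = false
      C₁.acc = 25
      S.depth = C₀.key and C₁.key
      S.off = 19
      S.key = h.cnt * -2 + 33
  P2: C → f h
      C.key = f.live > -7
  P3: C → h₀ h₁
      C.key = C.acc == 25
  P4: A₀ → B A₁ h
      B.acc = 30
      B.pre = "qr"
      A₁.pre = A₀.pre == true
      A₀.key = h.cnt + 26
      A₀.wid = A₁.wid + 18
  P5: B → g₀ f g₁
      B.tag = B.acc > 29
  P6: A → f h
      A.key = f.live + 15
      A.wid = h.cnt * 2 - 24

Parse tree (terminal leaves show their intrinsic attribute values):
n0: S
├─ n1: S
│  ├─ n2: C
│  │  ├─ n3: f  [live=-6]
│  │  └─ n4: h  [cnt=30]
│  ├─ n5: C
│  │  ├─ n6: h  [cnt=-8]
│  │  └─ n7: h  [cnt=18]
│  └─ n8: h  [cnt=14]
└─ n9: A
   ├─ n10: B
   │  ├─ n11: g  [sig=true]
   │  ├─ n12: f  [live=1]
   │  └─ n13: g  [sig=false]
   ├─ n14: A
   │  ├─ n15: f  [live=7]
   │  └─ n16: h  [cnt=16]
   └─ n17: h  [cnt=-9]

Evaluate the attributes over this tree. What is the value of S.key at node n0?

1. n2.off = false  [false]
2. n2.acc = 3  [3]
3. n3.live = -6  [terminal]
4. n4.cnt = 30  [terminal]
5. n2.key = true  [f.live > -7]
6. n5.off = false  [false]
7. n5.acc = 25  [25]
8. n6.cnt = -8  [terminal]
9. n7.cnt = 18  [terminal]
10. n5.key = true  [C.acc == 25]
11. n8.cnt = 14  [terminal]
12. n1.depth = true  [C₀.key and C₁.key]
13. n1.off = 19  [19]
14. n1.key = 5  [h.cnt * -2 + 33]
15. n9.pre = false  [S₁.key > 5]
16. n10.acc = 30  [30]
17. n10.pre = "qr"  ["qr"]
18. n11.sig = true  [terminal]
19. n12.live = 1  [terminal]
20. n13.sig = false  [terminal]
21. n10.tag = true  [B.acc > 29]
22. n14.pre = false  [A₀.pre == true]
23. n15.live = 7  [terminal]
24. n16.cnt = 16  [terminal]
25. n14.key = 22  [f.live + 15]
26. n14.wid = 8  [h.cnt * 2 - 24]
27. n17.cnt = -9  [terminal]
28. n9.key = 17  [h.cnt + 26]
29. n9.wid = 26  [A₁.wid + 18]
30. n0.depth = false  [S₁.depth == false]
31. n0.off = -1  [S₁.key * -1 + 4]
32. n0.key = -9  [A.wid + S₁.off - 54]

-9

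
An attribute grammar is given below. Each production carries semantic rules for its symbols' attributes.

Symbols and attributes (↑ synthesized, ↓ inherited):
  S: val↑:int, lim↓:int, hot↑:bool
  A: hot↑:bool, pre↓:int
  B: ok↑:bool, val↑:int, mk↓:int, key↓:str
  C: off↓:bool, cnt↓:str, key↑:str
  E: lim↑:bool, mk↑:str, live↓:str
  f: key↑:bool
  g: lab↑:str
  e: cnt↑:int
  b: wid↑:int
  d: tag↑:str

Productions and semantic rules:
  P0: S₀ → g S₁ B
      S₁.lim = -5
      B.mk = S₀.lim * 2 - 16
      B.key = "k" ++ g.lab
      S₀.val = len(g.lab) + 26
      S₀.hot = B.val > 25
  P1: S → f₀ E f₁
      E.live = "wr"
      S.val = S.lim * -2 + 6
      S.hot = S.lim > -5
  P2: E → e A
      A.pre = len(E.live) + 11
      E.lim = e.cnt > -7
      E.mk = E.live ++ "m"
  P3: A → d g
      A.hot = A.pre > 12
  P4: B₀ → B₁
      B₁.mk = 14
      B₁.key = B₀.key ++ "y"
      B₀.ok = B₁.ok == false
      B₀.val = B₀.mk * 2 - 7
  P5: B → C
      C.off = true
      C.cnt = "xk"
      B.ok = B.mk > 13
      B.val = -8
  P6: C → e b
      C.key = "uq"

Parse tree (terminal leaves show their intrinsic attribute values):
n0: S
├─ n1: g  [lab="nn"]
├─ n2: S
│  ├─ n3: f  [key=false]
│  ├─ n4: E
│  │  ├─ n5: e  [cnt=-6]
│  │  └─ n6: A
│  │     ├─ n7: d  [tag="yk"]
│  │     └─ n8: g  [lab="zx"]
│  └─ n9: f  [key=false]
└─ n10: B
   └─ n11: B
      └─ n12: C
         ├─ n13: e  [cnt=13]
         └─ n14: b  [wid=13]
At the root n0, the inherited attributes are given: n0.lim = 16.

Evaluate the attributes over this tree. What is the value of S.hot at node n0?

1. n0.lim = 16  [given at root]
2. n1.lab = "nn"  [terminal]
3. n2.lim = -5  [-5]
4. n3.key = false  [terminal]
5. n4.live = "wr"  ["wr"]
6. n5.cnt = -6  [terminal]
7. n6.pre = 13  [len(E.live) + 11]
8. n7.tag = "yk"  [terminal]
9. n8.lab = "zx"  [terminal]
10. n6.hot = true  [A.pre > 12]
11. n4.lim = true  [e.cnt > -7]
12. n4.mk = "wrm"  [E.live ++ "m"]
13. n9.key = false  [terminal]
14. n2.val = 16  [S.lim * -2 + 6]
15. n2.hot = false  [S.lim > -5]
16. n10.mk = 16  [S₀.lim * 2 - 16]
17. n10.key = "knn"  ["k" ++ g.lab]
18. n11.mk = 14  [14]
19. n11.key = "knny"  [B₀.key ++ "y"]
20. n12.off = true  [true]
21. n12.cnt = "xk"  ["xk"]
22. n13.cnt = 13  [terminal]
23. n14.wid = 13  [terminal]
24. n12.key = "uq"  ["uq"]
25. n11.ok = true  [B.mk > 13]
26. n11.val = -8  [-8]
27. n10.ok = false  [B₁.ok == false]
28. n10.val = 25  [B₀.mk * 2 - 7]
29. n0.val = 28  [len(g.lab) + 26]
30. n0.hot = false  [B.val > 25]

false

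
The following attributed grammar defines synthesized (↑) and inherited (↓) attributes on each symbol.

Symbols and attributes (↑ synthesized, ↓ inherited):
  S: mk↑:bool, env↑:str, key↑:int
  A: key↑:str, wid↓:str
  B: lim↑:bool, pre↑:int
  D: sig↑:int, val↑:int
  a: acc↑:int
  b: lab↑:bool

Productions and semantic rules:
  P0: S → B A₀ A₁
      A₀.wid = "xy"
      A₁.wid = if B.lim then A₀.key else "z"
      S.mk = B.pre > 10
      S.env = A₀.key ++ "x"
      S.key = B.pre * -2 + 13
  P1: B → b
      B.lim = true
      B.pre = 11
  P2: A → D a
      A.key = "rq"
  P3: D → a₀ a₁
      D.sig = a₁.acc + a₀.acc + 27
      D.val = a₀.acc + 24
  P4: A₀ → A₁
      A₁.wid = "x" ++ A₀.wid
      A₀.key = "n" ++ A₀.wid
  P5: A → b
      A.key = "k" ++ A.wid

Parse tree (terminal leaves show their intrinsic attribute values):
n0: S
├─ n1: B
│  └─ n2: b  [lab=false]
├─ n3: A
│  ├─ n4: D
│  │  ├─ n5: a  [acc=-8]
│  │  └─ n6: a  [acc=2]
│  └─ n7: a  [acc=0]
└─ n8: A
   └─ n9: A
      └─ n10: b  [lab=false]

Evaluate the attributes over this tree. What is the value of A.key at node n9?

"kxrq"

1. n2.lab = false  [terminal]
2. n1.lim = true  [true]
3. n1.pre = 11  [11]
4. n3.wid = "xy"  ["xy"]
5. n5.acc = -8  [terminal]
6. n6.acc = 2  [terminal]
7. n4.sig = 21  [a₁.acc + a₀.acc + 27]
8. n4.val = 16  [a₀.acc + 24]
9. n7.acc = 0  [terminal]
10. n3.key = "rq"  ["rq"]
11. n8.wid = "rq"  [if B.lim then A₀.key else "z"]
12. n9.wid = "xrq"  ["x" ++ A₀.wid]
13. n10.lab = false  [terminal]
14. n9.key = "kxrq"  ["k" ++ A.wid]
15. n8.key = "nrq"  ["n" ++ A₀.wid]
16. n0.mk = true  [B.pre > 10]
17. n0.env = "rqx"  [A₀.key ++ "x"]
18. n0.key = -9  [B.pre * -2 + 13]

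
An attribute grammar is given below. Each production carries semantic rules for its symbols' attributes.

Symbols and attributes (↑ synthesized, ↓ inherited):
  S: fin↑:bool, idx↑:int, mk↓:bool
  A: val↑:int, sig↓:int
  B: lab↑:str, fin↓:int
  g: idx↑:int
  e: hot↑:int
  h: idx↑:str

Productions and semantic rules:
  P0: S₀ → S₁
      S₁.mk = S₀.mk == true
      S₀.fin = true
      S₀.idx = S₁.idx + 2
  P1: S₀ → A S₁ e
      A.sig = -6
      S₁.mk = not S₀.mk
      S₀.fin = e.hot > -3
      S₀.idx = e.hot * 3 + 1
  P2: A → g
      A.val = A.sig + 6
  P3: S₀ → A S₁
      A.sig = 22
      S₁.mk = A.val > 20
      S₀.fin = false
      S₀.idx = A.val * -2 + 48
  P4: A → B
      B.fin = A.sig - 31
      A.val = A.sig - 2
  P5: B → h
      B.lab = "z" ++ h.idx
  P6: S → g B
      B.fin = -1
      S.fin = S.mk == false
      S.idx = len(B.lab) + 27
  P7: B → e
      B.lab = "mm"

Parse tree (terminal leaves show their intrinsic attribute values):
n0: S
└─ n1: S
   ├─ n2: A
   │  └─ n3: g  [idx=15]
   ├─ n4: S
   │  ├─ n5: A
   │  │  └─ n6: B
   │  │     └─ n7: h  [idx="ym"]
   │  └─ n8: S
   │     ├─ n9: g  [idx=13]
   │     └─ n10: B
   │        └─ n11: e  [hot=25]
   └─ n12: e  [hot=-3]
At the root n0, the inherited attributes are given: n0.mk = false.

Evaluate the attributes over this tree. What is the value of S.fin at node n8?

true

1. n0.mk = false  [given at root]
2. n1.mk = false  [S₀.mk == true]
3. n2.sig = -6  [-6]
4. n3.idx = 15  [terminal]
5. n2.val = 0  [A.sig + 6]
6. n4.mk = true  [not S₀.mk]
7. n5.sig = 22  [22]
8. n6.fin = -9  [A.sig - 31]
9. n7.idx = "ym"  [terminal]
10. n6.lab = "zym"  ["z" ++ h.idx]
11. n5.val = 20  [A.sig - 2]
12. n8.mk = false  [A.val > 20]
13. n9.idx = 13  [terminal]
14. n10.fin = -1  [-1]
15. n11.hot = 25  [terminal]
16. n10.lab = "mm"  ["mm"]
17. n8.fin = true  [S.mk == false]
18. n8.idx = 29  [len(B.lab) + 27]
19. n4.fin = false  [false]
20. n4.idx = 8  [A.val * -2 + 48]
21. n12.hot = -3  [terminal]
22. n1.fin = false  [e.hot > -3]
23. n1.idx = -8  [e.hot * 3 + 1]
24. n0.fin = true  [true]
25. n0.idx = -6  [S₁.idx + 2]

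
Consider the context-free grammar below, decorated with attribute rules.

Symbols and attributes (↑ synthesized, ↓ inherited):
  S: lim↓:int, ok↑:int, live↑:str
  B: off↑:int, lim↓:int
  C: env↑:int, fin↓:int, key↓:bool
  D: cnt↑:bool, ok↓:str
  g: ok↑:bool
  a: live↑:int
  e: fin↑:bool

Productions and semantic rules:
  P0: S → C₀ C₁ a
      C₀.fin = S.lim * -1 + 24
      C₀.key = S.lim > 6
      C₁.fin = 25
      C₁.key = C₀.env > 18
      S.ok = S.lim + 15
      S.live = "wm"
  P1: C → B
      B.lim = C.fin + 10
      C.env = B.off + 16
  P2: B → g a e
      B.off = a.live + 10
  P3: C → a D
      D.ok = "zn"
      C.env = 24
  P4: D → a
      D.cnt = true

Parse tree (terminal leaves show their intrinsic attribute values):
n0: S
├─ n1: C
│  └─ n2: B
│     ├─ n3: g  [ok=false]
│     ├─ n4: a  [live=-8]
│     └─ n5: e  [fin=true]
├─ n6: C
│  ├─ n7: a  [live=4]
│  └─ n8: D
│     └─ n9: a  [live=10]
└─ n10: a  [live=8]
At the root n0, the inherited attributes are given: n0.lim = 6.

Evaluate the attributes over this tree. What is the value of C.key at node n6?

1. n0.lim = 6  [given at root]
2. n1.fin = 18  [S.lim * -1 + 24]
3. n1.key = false  [S.lim > 6]
4. n2.lim = 28  [C.fin + 10]
5. n3.ok = false  [terminal]
6. n4.live = -8  [terminal]
7. n5.fin = true  [terminal]
8. n2.off = 2  [a.live + 10]
9. n1.env = 18  [B.off + 16]
10. n6.fin = 25  [25]
11. n6.key = false  [C₀.env > 18]
12. n7.live = 4  [terminal]
13. n8.ok = "zn"  ["zn"]
14. n9.live = 10  [terminal]
15. n8.cnt = true  [true]
16. n6.env = 24  [24]
17. n10.live = 8  [terminal]
18. n0.ok = 21  [S.lim + 15]
19. n0.live = "wm"  ["wm"]

false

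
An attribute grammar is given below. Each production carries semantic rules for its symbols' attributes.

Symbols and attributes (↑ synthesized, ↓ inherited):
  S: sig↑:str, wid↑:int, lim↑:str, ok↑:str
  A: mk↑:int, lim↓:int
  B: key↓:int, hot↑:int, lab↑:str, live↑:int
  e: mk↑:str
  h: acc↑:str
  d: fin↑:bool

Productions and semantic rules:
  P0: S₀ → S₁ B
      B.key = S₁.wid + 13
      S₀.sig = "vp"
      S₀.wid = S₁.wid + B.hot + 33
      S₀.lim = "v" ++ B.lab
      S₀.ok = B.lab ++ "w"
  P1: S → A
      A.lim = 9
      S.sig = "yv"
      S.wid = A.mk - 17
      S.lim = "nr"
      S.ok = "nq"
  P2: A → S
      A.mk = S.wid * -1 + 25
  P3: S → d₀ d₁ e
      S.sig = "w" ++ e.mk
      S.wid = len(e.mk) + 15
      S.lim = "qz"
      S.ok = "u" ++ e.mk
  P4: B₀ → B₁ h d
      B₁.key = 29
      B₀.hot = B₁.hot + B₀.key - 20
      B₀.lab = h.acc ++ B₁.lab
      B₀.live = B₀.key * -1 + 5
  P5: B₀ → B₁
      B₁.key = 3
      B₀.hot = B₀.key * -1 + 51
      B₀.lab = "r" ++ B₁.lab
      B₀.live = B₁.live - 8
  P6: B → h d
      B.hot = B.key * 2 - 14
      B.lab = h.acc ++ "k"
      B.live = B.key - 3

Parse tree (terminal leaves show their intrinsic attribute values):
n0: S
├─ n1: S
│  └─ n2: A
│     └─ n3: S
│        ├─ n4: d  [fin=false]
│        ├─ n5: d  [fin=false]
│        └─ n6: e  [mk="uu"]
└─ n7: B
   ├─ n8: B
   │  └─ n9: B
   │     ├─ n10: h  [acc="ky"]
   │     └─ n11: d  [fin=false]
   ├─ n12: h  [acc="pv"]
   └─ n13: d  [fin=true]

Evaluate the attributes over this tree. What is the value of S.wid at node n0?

1. n2.lim = 9  [9]
2. n4.fin = false  [terminal]
3. n5.fin = false  [terminal]
4. n6.mk = "uu"  [terminal]
5. n3.sig = "wuu"  ["w" ++ e.mk]
6. n3.wid = 17  [len(e.mk) + 15]
7. n3.lim = "qz"  ["qz"]
8. n3.ok = "uuu"  ["u" ++ e.mk]
9. n2.mk = 8  [S.wid * -1 + 25]
10. n1.sig = "yv"  ["yv"]
11. n1.wid = -9  [A.mk - 17]
12. n1.lim = "nr"  ["nr"]
13. n1.ok = "nq"  ["nq"]
14. n7.key = 4  [S₁.wid + 13]
15. n8.key = 29  [29]
16. n9.key = 3  [3]
17. n10.acc = "ky"  [terminal]
18. n11.fin = false  [terminal]
19. n9.hot = -8  [B.key * 2 - 14]
20. n9.lab = "kyk"  [h.acc ++ "k"]
21. n9.live = 0  [B.key - 3]
22. n8.hot = 22  [B₀.key * -1 + 51]
23. n8.lab = "rkyk"  ["r" ++ B₁.lab]
24. n8.live = -8  [B₁.live - 8]
25. n12.acc = "pv"  [terminal]
26. n13.fin = true  [terminal]
27. n7.hot = 6  [B₁.hot + B₀.key - 20]
28. n7.lab = "pvrkyk"  [h.acc ++ B₁.lab]
29. n7.live = 1  [B₀.key * -1 + 5]
30. n0.sig = "vp"  ["vp"]
31. n0.wid = 30  [S₁.wid + B.hot + 33]
32. n0.lim = "vpvrkyk"  ["v" ++ B.lab]
33. n0.ok = "pvrkykw"  [B.lab ++ "w"]

30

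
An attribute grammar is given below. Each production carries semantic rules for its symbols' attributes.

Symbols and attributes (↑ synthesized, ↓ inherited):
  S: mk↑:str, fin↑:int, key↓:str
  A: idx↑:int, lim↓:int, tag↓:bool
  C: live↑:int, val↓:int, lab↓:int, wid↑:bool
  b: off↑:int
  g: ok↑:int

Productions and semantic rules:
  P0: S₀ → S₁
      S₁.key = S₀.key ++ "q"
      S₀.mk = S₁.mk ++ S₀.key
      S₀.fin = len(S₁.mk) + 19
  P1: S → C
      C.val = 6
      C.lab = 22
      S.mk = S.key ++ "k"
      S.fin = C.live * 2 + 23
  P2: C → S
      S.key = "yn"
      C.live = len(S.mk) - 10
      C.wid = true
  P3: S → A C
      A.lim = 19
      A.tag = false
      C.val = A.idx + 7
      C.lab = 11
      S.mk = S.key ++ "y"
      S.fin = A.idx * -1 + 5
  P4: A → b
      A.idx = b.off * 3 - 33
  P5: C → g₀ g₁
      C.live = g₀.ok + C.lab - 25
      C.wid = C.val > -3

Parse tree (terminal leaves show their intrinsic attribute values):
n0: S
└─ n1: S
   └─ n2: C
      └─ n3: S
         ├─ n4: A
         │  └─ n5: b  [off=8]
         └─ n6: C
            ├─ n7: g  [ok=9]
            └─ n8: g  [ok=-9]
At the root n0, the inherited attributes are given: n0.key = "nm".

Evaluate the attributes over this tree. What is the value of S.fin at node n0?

23

1. n0.key = "nm"  [given at root]
2. n1.key = "nmq"  [S₀.key ++ "q"]
3. n2.val = 6  [6]
4. n2.lab = 22  [22]
5. n3.key = "yn"  ["yn"]
6. n4.lim = 19  [19]
7. n4.tag = false  [false]
8. n5.off = 8  [terminal]
9. n4.idx = -9  [b.off * 3 - 33]
10. n6.val = -2  [A.idx + 7]
11. n6.lab = 11  [11]
12. n7.ok = 9  [terminal]
13. n8.ok = -9  [terminal]
14. n6.live = -5  [g₀.ok + C.lab - 25]
15. n6.wid = true  [C.val > -3]
16. n3.mk = "yny"  [S.key ++ "y"]
17. n3.fin = 14  [A.idx * -1 + 5]
18. n2.live = -7  [len(S.mk) - 10]
19. n2.wid = true  [true]
20. n1.mk = "nmqk"  [S.key ++ "k"]
21. n1.fin = 9  [C.live * 2 + 23]
22. n0.mk = "nmqknm"  [S₁.mk ++ S₀.key]
23. n0.fin = 23  [len(S₁.mk) + 19]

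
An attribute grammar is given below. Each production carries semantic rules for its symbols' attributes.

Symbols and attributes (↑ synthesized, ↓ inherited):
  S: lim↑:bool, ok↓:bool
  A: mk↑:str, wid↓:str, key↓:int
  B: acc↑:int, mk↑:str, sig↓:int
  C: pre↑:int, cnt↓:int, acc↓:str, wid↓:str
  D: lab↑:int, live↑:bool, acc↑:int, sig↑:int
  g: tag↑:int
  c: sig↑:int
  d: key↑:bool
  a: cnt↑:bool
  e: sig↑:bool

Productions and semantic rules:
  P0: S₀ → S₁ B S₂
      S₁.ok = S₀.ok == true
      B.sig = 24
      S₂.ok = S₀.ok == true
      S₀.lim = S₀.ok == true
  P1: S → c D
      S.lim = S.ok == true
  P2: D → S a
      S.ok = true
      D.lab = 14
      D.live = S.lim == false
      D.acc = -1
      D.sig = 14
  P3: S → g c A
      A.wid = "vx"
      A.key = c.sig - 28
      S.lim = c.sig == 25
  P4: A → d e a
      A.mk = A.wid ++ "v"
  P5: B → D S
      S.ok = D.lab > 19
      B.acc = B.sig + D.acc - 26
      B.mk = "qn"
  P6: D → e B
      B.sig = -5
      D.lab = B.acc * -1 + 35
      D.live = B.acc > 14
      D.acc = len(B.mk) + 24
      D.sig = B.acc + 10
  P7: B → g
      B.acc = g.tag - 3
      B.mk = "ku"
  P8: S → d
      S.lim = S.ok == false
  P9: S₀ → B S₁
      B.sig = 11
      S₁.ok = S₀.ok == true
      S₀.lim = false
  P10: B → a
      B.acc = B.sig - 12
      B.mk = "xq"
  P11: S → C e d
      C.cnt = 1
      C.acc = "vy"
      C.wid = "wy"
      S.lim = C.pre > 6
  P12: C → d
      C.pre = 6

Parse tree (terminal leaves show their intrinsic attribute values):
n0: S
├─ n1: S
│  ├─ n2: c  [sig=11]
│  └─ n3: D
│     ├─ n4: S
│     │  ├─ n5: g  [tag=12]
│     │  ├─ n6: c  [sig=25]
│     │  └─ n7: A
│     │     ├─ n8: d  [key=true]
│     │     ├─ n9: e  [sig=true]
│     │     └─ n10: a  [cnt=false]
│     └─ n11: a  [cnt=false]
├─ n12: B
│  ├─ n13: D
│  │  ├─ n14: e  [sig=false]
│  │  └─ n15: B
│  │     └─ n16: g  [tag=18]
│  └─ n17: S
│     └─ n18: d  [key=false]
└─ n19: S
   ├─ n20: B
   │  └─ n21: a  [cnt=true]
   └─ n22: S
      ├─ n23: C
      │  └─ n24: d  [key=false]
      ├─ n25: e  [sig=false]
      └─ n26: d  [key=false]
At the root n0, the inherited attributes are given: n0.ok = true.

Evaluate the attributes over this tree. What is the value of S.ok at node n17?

true

1. n0.ok = true  [given at root]
2. n1.ok = true  [S₀.ok == true]
3. n2.sig = 11  [terminal]
4. n4.ok = true  [true]
5. n5.tag = 12  [terminal]
6. n6.sig = 25  [terminal]
7. n7.wid = "vx"  ["vx"]
8. n7.key = -3  [c.sig - 28]
9. n8.key = true  [terminal]
10. n9.sig = true  [terminal]
11. n10.cnt = false  [terminal]
12. n7.mk = "vxv"  [A.wid ++ "v"]
13. n4.lim = true  [c.sig == 25]
14. n11.cnt = false  [terminal]
15. n3.lab = 14  [14]
16. n3.live = false  [S.lim == false]
17. n3.acc = -1  [-1]
18. n3.sig = 14  [14]
19. n1.lim = true  [S.ok == true]
20. n12.sig = 24  [24]
21. n14.sig = false  [terminal]
22. n15.sig = -5  [-5]
23. n16.tag = 18  [terminal]
24. n15.acc = 15  [g.tag - 3]
25. n15.mk = "ku"  ["ku"]
26. n13.lab = 20  [B.acc * -1 + 35]
27. n13.live = true  [B.acc > 14]
28. n13.acc = 26  [len(B.mk) + 24]
29. n13.sig = 25  [B.acc + 10]
30. n17.ok = true  [D.lab > 19]
31. n18.key = false  [terminal]
32. n17.lim = false  [S.ok == false]
33. n12.acc = 24  [B.sig + D.acc - 26]
34. n12.mk = "qn"  ["qn"]
35. n19.ok = true  [S₀.ok == true]
36. n20.sig = 11  [11]
37. n21.cnt = true  [terminal]
38. n20.acc = -1  [B.sig - 12]
39. n20.mk = "xq"  ["xq"]
40. n22.ok = true  [S₀.ok == true]
41. n23.cnt = 1  [1]
42. n23.acc = "vy"  ["vy"]
43. n23.wid = "wy"  ["wy"]
44. n24.key = false  [terminal]
45. n23.pre = 6  [6]
46. n25.sig = false  [terminal]
47. n26.key = false  [terminal]
48. n22.lim = false  [C.pre > 6]
49. n19.lim = false  [false]
50. n0.lim = true  [S₀.ok == true]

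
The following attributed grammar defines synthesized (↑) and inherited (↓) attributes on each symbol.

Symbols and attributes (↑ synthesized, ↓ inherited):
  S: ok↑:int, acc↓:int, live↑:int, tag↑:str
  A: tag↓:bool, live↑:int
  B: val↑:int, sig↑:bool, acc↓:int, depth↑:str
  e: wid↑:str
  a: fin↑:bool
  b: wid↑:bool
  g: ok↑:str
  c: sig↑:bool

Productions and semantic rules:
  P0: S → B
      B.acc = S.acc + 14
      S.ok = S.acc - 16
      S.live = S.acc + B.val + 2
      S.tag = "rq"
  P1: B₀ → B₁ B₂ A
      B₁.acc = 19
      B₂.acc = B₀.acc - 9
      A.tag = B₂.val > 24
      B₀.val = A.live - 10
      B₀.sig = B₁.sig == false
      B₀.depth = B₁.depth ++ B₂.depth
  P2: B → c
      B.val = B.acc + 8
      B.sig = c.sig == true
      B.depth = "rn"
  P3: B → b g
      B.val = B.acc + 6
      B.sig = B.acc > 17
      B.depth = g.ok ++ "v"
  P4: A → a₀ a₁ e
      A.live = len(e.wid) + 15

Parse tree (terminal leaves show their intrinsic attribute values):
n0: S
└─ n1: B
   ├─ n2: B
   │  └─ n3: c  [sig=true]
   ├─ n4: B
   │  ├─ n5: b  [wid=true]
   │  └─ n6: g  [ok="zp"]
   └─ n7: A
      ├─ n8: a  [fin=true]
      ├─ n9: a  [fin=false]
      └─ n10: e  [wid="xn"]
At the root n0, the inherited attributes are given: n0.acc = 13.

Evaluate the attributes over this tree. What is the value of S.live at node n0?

1. n0.acc = 13  [given at root]
2. n1.acc = 27  [S.acc + 14]
3. n2.acc = 19  [19]
4. n3.sig = true  [terminal]
5. n2.val = 27  [B.acc + 8]
6. n2.sig = true  [c.sig == true]
7. n2.depth = "rn"  ["rn"]
8. n4.acc = 18  [B₀.acc - 9]
9. n5.wid = true  [terminal]
10. n6.ok = "zp"  [terminal]
11. n4.val = 24  [B.acc + 6]
12. n4.sig = true  [B.acc > 17]
13. n4.depth = "zpv"  [g.ok ++ "v"]
14. n7.tag = false  [B₂.val > 24]
15. n8.fin = true  [terminal]
16. n9.fin = false  [terminal]
17. n10.wid = "xn"  [terminal]
18. n7.live = 17  [len(e.wid) + 15]
19. n1.val = 7  [A.live - 10]
20. n1.sig = false  [B₁.sig == false]
21. n1.depth = "rnzpv"  [B₁.depth ++ B₂.depth]
22. n0.ok = -3  [S.acc - 16]
23. n0.live = 22  [S.acc + B.val + 2]
24. n0.tag = "rq"  ["rq"]

22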